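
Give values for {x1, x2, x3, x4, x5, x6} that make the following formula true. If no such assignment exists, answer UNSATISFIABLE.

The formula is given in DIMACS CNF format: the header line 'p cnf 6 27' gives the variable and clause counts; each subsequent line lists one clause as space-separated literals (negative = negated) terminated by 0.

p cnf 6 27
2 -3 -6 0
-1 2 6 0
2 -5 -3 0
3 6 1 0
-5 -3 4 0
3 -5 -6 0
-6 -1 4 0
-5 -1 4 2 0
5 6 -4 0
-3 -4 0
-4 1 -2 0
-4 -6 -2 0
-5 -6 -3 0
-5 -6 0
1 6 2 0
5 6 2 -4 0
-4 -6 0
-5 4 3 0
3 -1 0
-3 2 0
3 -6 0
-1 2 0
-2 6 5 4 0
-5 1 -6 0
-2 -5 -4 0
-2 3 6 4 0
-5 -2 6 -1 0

Suppose x3 = True.
From the singleton clause (¬x4), x4 = False.
From the singleton clause (¬x5), x5 = False.
From the singleton clause (x2), x2 = True.
From the singleton clause (x6), x6 = True.
From the singleton clause (¬x1), x1 = False.
Every clause now holds.

x1 ↦ False,  x2 ↦ True,  x3 ↦ True,  x4 ↦ False,  x5 ↦ False,  x6 ↦ True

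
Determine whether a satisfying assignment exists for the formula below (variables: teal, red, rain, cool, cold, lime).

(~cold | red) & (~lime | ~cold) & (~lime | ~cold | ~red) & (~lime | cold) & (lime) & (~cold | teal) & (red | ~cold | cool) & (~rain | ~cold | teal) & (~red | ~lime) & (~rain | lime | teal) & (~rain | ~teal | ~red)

Unit clause (lime) forces lime = 1.
Unit clause (~cold) forces cold = 0.
Now (cold) is unsatisfied and unit — conflict.
No assignment satisfies every clause.

No, unsatisfiable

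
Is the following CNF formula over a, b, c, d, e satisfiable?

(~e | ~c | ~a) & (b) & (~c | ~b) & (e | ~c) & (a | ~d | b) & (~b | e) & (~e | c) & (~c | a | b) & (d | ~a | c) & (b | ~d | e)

From the singleton clause (b), b = 1.
From the singleton clause (~c), c = 0.
From the singleton clause (e), e = 1.
Now (~e) is unsatisfied and unit — conflict.
No assignment satisfies every clause.

No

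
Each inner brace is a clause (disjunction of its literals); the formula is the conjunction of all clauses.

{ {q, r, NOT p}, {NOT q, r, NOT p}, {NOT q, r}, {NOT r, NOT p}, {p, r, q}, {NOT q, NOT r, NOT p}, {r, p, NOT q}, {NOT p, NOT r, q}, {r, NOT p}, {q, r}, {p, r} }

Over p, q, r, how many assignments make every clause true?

2

There are 2^3 = 8 truth assignments over (p, q, r).
Check each against the 11 clauses (columns in the order p, q, r):
  F F F  ✗ fails (p OR r OR q)
  F F T  ✓ satisfies all
  F T F  ✗ fails (NOT q OR r)
  F T T  ✓ satisfies all
  T F F  ✗ fails (q OR r OR NOT p)
  T F T  ✗ fails (NOT r OR NOT p)
  T T F  ✗ fails (NOT q OR r OR NOT p)
  T T T  ✗ fails (NOT r OR NOT p)
2 of the 8 rows are models.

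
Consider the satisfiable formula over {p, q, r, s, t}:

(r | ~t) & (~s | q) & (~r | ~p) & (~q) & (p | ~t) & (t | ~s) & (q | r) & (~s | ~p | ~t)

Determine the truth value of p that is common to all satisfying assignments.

Suppose p = 1.
(~r) alone gives r = 0.
(~t) alone gives t = 0.
(~q) alone gives q = 0.
Now (q) is unsatisfied and unit — conflict.
So every satisfying assignment has p = False.

False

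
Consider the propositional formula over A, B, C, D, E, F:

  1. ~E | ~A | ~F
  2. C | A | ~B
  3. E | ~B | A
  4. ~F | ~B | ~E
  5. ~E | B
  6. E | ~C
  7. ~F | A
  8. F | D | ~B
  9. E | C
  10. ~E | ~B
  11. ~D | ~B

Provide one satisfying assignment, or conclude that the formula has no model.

Try E = 0.
The clause (~C) is unit, so C = 0.
That conflicts with the unit clause (C).
That branch fails; take E = 1 instead.
The clause (B) is unit, so B = 1.
That conflicts with the unit clause (~B).
Either choice for E ends in contradiction.

UNSATISFIABLE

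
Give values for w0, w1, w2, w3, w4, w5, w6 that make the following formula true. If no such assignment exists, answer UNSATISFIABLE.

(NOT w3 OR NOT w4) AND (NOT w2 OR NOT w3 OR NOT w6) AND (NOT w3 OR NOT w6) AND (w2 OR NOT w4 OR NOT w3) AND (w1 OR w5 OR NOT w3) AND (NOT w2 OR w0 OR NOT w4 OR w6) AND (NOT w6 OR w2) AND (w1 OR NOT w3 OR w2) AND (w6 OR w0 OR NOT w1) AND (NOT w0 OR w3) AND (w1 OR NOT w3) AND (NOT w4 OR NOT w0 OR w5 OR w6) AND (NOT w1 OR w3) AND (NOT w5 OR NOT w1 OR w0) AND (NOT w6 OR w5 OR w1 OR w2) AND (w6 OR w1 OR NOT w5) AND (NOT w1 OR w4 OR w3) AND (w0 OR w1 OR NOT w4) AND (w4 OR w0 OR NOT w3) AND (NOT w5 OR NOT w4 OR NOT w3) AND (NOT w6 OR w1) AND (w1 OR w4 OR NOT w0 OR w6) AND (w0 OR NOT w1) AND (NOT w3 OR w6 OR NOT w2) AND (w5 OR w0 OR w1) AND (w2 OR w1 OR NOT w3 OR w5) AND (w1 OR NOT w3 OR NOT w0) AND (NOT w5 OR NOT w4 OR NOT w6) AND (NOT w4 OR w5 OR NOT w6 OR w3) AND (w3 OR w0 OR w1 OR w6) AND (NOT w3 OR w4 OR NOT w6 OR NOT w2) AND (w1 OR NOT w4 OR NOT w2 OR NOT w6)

w0=true, w1=true, w2=false, w3=true, w4=false, w5=false, w6=false

Try w3 = true.
From the singleton clause (NOT w4), w4 = false.
From the singleton clause (NOT w6), w6 = false.
From the singleton clause (w1), w1 = true.
From the singleton clause (w0), w0 = true.
From the singleton clause (NOT w2), w2 = false.
Every clause is now satisfied; w5 is unconstrained.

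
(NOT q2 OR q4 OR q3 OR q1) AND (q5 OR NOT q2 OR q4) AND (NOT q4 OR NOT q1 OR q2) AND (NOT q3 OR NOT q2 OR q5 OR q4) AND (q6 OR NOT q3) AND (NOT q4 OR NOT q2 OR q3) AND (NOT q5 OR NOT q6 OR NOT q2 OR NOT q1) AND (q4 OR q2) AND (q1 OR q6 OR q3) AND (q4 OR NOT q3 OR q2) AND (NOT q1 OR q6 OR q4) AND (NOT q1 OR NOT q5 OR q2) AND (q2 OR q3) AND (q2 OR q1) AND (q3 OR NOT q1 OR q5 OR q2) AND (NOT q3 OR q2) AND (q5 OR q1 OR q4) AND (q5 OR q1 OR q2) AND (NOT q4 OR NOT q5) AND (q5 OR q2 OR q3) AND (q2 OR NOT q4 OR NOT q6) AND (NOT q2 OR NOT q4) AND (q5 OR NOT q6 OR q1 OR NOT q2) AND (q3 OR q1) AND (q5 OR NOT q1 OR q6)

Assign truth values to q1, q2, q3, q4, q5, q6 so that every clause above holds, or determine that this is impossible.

Suppose q6 = true.
Suppose q4 = false.
(q2) alone gives q2 = true.
(q5) alone gives q5 = true.
(NOT q1) alone gives q1 = false.
(q3) alone gives q3 = true.
All clauses are satisfied.

q1: false; q2: true; q3: true; q4: false; q5: true; q6: true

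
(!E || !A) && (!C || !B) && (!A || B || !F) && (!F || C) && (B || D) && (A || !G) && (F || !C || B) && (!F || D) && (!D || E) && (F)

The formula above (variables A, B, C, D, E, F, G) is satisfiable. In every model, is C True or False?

True

Suppose C = false.
(!F) alone gives F = false.
That conflicts with the unit clause (F).
So every satisfying assignment has C = True.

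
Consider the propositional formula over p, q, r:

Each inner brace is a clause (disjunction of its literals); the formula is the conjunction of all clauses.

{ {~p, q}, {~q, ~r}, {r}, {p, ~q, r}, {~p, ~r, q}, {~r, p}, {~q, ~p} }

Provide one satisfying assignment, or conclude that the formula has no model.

The clause (r) is unit, so r = 1.
The clause (~q) is unit, so q = 0.
The clause (~p) is unit, so p = 0.
Now (p) is unsatisfied and unit — conflict.

UNSATISFIABLE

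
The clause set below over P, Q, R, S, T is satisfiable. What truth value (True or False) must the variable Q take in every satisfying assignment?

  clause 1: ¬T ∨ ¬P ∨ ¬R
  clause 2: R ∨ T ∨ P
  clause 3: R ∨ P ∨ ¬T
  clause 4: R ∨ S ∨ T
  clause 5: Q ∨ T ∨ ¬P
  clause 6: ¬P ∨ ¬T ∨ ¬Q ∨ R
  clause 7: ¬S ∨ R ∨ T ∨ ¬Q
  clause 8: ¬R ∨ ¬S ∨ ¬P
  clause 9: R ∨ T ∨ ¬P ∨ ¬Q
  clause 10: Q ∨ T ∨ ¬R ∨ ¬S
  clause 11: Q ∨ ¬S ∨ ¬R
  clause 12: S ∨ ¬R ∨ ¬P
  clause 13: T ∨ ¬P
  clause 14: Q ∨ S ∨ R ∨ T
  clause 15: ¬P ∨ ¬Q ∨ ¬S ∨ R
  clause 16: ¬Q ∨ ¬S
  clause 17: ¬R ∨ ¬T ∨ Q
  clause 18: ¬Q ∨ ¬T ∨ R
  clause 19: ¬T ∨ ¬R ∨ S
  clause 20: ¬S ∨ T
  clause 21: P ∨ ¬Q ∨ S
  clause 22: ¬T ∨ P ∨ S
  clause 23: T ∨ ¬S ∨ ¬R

False

Suppose Q = True.
From the singleton clause (¬S), S = False.
From the singleton clause (P), P = True.
From the singleton clause (¬R), R = False.
From the singleton clause (T), T = True.
That conflicts with the unit clause (¬T).
So every satisfying assignment has Q = False.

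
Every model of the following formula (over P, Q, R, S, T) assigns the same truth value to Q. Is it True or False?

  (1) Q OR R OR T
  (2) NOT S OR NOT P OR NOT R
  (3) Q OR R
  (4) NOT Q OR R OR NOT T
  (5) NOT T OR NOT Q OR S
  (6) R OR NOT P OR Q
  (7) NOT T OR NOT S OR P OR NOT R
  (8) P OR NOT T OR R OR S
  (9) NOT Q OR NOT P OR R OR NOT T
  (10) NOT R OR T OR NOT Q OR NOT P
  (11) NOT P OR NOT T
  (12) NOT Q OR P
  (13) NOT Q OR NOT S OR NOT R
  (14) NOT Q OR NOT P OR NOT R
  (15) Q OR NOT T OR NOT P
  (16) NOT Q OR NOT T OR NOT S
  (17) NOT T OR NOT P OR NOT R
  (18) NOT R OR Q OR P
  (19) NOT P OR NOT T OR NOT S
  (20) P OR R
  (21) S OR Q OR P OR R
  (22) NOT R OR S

Suppose Q = false.
The clause (R) is unit, so R = true.
The clause (P) is unit, so P = true.
The clause (NOT S) is unit, so S = false.
That conflicts with the unit clause (S).
So every satisfying assignment has Q = True.

True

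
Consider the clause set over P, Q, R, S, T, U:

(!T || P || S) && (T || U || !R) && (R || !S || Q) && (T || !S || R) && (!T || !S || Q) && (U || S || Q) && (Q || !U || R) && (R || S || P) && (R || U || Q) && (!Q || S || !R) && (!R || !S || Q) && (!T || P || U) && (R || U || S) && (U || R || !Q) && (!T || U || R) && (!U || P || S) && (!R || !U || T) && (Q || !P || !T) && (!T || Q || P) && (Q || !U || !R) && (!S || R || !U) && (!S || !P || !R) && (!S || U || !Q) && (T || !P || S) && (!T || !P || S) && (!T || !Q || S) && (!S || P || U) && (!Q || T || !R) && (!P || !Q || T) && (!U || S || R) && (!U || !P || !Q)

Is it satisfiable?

Yes, satisfiable

Branch on T: set T = true.
Branch on P: set P = false.
Unit clause (S) forces S = true.
Unit clause (Q) forces Q = true.
Unit clause (U) forces U = true.
Unit clause (R) forces R = true.
Every clause now holds.
A satisfying assignment: P ↦ false, Q ↦ true, R ↦ true, S ↦ true, T ↦ true, U ↦ true.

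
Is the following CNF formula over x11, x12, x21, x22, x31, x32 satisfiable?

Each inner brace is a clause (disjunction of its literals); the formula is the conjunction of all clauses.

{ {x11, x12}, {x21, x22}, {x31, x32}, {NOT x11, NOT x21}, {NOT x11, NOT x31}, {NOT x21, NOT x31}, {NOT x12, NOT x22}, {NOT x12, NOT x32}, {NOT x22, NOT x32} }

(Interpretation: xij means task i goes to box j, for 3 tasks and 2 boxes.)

Unsatisfiable

Branch on x11: set x11 = true.
Unit clause (NOT x21) forces x21 = false.
Unit clause (x22) forces x22 = true.
Unit clause (NOT x31) forces x31 = false.
Unit clause (x32) forces x32 = true.
Now (NOT x32) is unsatisfied and unit — conflict.
That branch fails; take x11 = false instead.
Unit clause (x12) forces x12 = true.
Unit clause (NOT x22) forces x22 = false.
Unit clause (x21) forces x21 = true.
Unit clause (NOT x31) forces x31 = false.
Unit clause (x32) forces x32 = true.
Now (NOT x32) is unsatisfied and unit — conflict.
Both values of x11 lead to a conflict.
No assignment satisfies every clause.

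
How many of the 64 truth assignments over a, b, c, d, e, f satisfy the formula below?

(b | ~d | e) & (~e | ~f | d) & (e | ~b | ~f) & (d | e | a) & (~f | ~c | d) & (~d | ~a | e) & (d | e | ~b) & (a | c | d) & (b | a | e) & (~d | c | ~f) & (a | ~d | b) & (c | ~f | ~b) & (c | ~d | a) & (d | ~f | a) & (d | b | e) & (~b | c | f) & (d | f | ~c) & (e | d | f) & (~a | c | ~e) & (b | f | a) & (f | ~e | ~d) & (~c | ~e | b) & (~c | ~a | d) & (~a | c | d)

There are 2^6 = 64 truth assignments over (a, b, c, d, e, f).
Split on b. With b = 1, the clauses containing b are satisfied and ~b drops from the rest; 3 of the 2^5 = 32 assignments to the other variables satisfy what remains.
With b = 0, by the same count on the reduced clause set, 0 assignments work.
(One model: a=F, b=T, c=T, d=T, e=F, f=F.)
Total: 3 + 0 = 3.

3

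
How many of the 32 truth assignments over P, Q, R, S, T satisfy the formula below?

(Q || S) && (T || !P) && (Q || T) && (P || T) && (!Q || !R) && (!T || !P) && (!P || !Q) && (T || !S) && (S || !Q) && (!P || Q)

3

There are 2^5 = 32 truth assignments over (P, Q, R, S, T).
Split on T. With T = true, the clauses containing T are satisfied and !T drops from the rest; 3 of the 2^4 = 16 assignments to the other variables satisfy what remains.
With T = false, by the same count on the reduced clause set, 0 assignments work.
(One model: P=F, Q=F, R=F, S=T, T=T.)
Total: 3 + 0 = 3.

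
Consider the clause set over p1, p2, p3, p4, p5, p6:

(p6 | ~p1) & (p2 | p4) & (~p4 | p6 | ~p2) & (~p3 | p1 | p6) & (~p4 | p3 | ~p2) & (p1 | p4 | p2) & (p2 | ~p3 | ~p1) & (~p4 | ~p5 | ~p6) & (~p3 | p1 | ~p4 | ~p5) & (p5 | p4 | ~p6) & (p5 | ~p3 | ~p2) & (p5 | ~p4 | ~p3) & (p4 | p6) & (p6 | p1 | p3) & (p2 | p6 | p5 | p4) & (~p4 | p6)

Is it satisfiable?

Suppose p6 = 1.
Suppose p2 = 0.
Unit clause (p4) forces p4 = 1.
Unit clause (~p5) forces p5 = 0.
Unit clause (~p3) forces p3 = 0.
All clauses hold; p1 can take either value.
A satisfying assignment: p1=1,  p2=0,  p3=0,  p4=1,  p5=0,  p6=1.

Yes, satisfiable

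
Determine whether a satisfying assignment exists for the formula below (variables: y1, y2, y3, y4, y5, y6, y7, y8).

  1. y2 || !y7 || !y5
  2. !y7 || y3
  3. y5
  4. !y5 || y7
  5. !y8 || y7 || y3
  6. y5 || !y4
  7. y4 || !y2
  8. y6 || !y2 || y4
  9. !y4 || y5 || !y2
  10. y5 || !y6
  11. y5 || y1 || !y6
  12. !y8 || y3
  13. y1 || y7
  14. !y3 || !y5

From the singleton clause (y5), y5 = true.
From the singleton clause (y7), y7 = true.
From the singleton clause (y2), y2 = true.
From the singleton clause (y3), y3 = true.
Now (!y3) is unsatisfied and unit — conflict.
No assignment satisfies every clause.

No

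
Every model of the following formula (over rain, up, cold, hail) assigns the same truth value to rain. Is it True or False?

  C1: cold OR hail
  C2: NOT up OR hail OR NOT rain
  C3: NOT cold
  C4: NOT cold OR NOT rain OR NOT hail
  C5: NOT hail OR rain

Suppose rain = false.
Unit clause (NOT cold) forces cold = false.
Unit clause (hail) forces hail = true.
But (NOT hail) is also a unit clause — contradiction.
So every satisfying assignment has rain = True.

True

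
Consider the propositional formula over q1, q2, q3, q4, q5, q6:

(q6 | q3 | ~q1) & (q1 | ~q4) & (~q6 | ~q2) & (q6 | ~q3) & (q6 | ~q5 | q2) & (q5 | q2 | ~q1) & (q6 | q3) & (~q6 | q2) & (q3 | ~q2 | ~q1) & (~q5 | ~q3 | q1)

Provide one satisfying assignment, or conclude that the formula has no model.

UNSATISFIABLE

Suppose q1 = 1.
Suppose q6 = 1.
(~q2) alone gives q2 = 0.
Now (q2) is unsatisfied and unit — conflict.
Undo q6 and try q6 = 0.
(q3) alone gives q3 = 1.
Now (~q3) is unsatisfied and unit — conflict.
Both values of q6 lead to a conflict.
Undo q1 and try q1 = 0.
(~q4) alone gives q4 = 0.
Suppose q6 = 0.
(~q3) alone gives q3 = 0.
Now (q3) is unsatisfied and unit — conflict.
Undo q6 and try q6 = 1.
(~q2) alone gives q2 = 0.
Now (q2) is unsatisfied and unit — conflict.
Both values of q6 lead to a conflict.
Both values of q1 lead to a conflict.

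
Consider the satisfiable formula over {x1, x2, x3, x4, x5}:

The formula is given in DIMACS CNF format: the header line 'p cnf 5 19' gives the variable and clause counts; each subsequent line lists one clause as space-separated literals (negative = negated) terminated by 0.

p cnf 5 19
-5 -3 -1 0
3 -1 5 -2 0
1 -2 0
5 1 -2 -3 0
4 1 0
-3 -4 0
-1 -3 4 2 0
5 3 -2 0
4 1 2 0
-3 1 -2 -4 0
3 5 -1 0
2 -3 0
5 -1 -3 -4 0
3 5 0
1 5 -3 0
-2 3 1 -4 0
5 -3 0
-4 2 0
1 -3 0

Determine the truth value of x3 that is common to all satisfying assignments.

Suppose x3 = True.
From the singleton clause (¬x4), x4 = False.
From the singleton clause (x1), x1 = True.
From the singleton clause (¬x5), x5 = False.
Now (x5) is unsatisfied and unit — conflict.
So every satisfying assignment has x3 = False.

False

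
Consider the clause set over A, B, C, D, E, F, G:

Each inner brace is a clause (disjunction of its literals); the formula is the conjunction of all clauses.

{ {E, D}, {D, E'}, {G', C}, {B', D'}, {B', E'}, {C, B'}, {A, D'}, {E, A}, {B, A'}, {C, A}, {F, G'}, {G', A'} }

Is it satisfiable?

Branch on E: set E = 1.
The clause (D) is unit, so D = 1.
The clause (B') is unit, so B = 0.
The clause (A) is unit, so A = 1.
But (A') is also a unit clause — contradiction.
Undo E and try E = 0.
The clause (D) is unit, so D = 1.
The clause (B') is unit, so B = 0.
The clause (A) is unit, so A = 1.
But (A') is also a unit clause — contradiction.
Either choice for E ends in contradiction.
No assignment satisfies every clause.

No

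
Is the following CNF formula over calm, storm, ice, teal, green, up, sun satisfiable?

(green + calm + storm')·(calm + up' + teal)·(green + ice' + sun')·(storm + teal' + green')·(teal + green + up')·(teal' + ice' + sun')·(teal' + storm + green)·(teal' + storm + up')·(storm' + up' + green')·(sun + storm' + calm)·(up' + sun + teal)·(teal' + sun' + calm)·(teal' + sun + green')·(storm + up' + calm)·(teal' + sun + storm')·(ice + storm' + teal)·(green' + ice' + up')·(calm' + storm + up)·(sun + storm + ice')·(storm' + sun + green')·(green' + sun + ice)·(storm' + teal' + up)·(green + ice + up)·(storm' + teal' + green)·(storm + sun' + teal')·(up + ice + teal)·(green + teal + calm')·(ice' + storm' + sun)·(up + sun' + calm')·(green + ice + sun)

Yes, satisfiable

Branch on green: set green = 1.
Branch on storm: set storm = 0.
The clause (teal') is unit, so teal = 0.
Branch on calm: set calm = 0.
The clause (up') is unit, so up = 0.
The clause (ice) is unit, so ice = 1.
The clause (sun) is unit, so sun = 1.
All clauses are satisfied.
A satisfying assignment: calm ↦ 0, storm ↦ 0, ice ↦ 1, teal ↦ 0, green ↦ 1, up ↦ 0, sun ↦ 1.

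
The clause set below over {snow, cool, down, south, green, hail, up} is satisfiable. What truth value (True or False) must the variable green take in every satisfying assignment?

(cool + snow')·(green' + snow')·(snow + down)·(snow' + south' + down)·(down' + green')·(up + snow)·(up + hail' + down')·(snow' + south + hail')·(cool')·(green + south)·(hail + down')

False

Suppose green = 1.
Unit clause (snow') forces snow = 0.
Unit clause (down) forces down = 1.
That conflicts with the unit clause (down').
So every satisfying assignment has green = False.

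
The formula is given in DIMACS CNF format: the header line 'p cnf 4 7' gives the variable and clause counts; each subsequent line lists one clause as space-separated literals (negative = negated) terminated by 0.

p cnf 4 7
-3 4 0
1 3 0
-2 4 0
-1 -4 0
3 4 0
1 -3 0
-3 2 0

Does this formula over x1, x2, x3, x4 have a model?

No, unsatisfiable

Branch on x3: set x3 = False.
Unit clause (x1) forces x1 = True.
Unit clause (¬x4) forces x4 = False.
But (x4) is also a unit clause — contradiction.
That branch fails; take x3 = True instead.
Unit clause (x4) forces x4 = True.
Unit clause (¬x1) forces x1 = False.
But (x1) is also a unit clause — contradiction.
Either choice for x3 ends in contradiction.
No assignment satisfies every clause.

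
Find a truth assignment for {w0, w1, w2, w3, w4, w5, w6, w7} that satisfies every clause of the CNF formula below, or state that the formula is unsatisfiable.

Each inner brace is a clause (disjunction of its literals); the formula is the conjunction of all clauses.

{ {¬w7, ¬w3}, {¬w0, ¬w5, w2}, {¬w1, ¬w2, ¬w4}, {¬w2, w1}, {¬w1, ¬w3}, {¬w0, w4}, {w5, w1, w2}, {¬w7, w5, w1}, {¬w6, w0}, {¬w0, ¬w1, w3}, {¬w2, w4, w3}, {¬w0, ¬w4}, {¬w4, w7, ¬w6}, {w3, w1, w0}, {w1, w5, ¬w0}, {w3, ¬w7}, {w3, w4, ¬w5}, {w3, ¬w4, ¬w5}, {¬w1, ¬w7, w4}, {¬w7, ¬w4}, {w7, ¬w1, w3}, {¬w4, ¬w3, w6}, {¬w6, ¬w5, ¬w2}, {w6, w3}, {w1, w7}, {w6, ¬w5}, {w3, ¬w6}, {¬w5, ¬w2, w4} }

Try w7 = False.
The clause (w1) is unit, so w1 = True.
The clause (¬w3) is unit, so w3 = False.
But (w3) is also a unit clause — contradiction.
That branch fails; take w7 = True instead.
The clause (¬w3) is unit, so w3 = False.
But (w3) is also a unit clause — contradiction.
Both values of w7 lead to a conflict.

UNSATISFIABLE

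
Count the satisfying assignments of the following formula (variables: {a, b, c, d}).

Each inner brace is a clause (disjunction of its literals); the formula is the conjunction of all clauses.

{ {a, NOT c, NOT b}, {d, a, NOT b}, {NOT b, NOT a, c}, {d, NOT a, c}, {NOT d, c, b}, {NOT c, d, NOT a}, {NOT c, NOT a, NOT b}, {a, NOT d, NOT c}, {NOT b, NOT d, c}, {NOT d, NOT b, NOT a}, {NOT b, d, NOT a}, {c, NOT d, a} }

3

There are 2^4 = 16 truth assignments over (a, b, c, d).
Check each against the 12 clauses (columns in the order a, b, c, d):
  F F F F  ✓ satisfies all
  F F F T  ✗ fails (NOT d OR c OR b)
  F F T F  ✓ satisfies all
  F F T T  ✗ fails (a OR NOT d OR NOT c)
  F T F F  ✗ fails (d OR a OR NOT b)
  F T F T  ✗ fails (NOT b OR NOT d OR c)
  F T T F  ✗ fails (a OR NOT c OR NOT b)
  F T T T  ✗ fails (a OR NOT c OR NOT b)
  T F F F  ✗ fails (d OR NOT a OR c)
  T F F T  ✗ fails (NOT d OR c OR b)
  T F T F  ✗ fails (NOT c OR d OR NOT a)
  T F T T  ✓ satisfies all
  T T F F  ✗ fails (NOT b OR NOT a OR c)
  T T F T  ✗ fails (NOT b OR NOT a OR c)
  T T T F  ✗ fails (NOT c OR d OR NOT a)
  T T T T  ✗ fails (NOT c OR NOT a OR NOT b)
3 of the 16 rows are models.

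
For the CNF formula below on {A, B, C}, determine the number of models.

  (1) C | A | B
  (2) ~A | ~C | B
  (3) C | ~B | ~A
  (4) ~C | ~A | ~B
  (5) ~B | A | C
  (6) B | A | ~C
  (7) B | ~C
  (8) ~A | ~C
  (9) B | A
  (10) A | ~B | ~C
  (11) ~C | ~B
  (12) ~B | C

1

There are 2^3 = 8 truth assignments over (A, B, C).
Check each against the 12 clauses (columns in the order A, B, C):
  F F F  ✗ fails (C | A | B)
  F F T  ✗ fails (B | A | ~C)
  F T F  ✗ fails (~B | A | C)
  F T T  ✗ fails (A | ~B | ~C)
  T F F  ✓ satisfies all
  T F T  ✗ fails (~A | ~C | B)
  T T F  ✗ fails (C | ~B | ~A)
  T T T  ✗ fails (~C | ~A | ~B)
1 of the 8 rows is a model.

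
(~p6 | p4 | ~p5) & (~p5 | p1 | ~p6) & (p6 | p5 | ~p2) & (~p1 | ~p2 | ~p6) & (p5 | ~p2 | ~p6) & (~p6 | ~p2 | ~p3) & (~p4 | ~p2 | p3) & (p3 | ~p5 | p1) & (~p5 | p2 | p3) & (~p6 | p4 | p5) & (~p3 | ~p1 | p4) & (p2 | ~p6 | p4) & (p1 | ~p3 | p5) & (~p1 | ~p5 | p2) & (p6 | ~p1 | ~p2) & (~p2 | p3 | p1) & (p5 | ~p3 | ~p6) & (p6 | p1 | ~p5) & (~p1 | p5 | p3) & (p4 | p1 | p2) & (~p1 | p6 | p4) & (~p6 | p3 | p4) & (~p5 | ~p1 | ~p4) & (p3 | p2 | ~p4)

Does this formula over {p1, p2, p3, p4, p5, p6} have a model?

Case p6 = 0:
Case p5 = 0:
Unit clause (~p2) forces p2 = 0.
Case p1 = 1:
Unit clause (p3) forces p3 = 1.
Unit clause (p4) forces p4 = 1.
This assignment satisfies each clause.
A satisfying assignment: p1 ↦ 1,  p2 ↦ 0,  p3 ↦ 1,  p4 ↦ 1,  p5 ↦ 0,  p6 ↦ 0.

Yes, satisfiable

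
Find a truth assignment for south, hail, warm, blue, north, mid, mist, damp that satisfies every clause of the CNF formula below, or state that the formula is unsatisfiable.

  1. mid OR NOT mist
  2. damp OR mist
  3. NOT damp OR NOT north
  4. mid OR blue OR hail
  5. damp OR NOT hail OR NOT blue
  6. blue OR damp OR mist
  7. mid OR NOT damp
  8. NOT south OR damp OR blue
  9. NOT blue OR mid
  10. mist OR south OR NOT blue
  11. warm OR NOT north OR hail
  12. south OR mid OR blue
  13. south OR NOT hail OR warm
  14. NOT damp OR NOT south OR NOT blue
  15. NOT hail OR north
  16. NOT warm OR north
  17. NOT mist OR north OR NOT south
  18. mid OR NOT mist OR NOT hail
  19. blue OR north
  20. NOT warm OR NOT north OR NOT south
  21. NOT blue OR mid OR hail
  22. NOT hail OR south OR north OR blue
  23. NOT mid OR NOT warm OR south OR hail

Branch on mid: set mid = true.
Branch on damp: set damp = true.
The clause (NOT north) is unit, so north = false.
The clause (NOT hail) is unit, so hail = false.
The clause (NOT warm) is unit, so warm = false.
The clause (blue) is unit, so blue = true.
The clause (NOT south) is unit, so south = false.
The clause (mist) is unit, so mist = true.
Every clause now holds.

south=false; hail=false; warm=false; blue=true; north=false; mid=true; mist=true; damp=true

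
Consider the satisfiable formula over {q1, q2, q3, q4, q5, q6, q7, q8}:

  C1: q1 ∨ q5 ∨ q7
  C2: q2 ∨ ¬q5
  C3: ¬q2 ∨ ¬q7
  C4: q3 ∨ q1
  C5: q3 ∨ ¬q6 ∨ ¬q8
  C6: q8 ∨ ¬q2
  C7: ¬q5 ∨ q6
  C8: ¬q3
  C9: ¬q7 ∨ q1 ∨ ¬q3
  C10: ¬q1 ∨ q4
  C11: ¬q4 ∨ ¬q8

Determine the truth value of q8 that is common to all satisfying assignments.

Suppose q8 = True.
Unit clause (¬q3) forces q3 = False.
Unit clause (q1) forces q1 = True.
Unit clause (¬q6) forces q6 = False.
Unit clause (¬q5) forces q5 = False.
Unit clause (q4) forces q4 = True.
Now (¬q4) is unsatisfied and unit — conflict.
So every satisfying assignment has q8 = False.

False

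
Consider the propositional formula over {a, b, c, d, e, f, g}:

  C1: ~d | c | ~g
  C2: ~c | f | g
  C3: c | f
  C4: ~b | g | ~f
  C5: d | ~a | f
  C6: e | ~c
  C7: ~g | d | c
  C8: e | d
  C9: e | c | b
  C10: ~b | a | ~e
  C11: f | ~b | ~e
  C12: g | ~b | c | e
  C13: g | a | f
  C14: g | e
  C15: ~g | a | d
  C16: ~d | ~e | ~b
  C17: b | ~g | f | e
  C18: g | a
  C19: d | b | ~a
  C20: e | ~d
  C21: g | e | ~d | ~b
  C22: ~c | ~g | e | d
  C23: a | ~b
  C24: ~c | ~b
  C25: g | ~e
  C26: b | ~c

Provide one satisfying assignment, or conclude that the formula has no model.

Branch on c: set c = 1.
Unit clause (e) forces e = 1.
Unit clause (~b) forces b = 0.
But (b) is also a unit clause — contradiction.
Backtrack on c: now try c = 0.
Unit clause (f) forces f = 1.
Branch on d: set d = 0.
Unit clause (~g) forces g = 0.
Unit clause (~b) forces b = 0.
Unit clause (e) forces e = 1.
But (~e) is also a unit clause — contradiction.
Backtrack on d: now try d = 1.
Unit clause (~g) forces g = 0.
Unit clause (~b) forces b = 0.
Unit clause (e) forces e = 1.
But (~e) is also a unit clause — contradiction.
Either choice for d ends in contradiction.
Either choice for c ends in contradiction.

UNSATISFIABLE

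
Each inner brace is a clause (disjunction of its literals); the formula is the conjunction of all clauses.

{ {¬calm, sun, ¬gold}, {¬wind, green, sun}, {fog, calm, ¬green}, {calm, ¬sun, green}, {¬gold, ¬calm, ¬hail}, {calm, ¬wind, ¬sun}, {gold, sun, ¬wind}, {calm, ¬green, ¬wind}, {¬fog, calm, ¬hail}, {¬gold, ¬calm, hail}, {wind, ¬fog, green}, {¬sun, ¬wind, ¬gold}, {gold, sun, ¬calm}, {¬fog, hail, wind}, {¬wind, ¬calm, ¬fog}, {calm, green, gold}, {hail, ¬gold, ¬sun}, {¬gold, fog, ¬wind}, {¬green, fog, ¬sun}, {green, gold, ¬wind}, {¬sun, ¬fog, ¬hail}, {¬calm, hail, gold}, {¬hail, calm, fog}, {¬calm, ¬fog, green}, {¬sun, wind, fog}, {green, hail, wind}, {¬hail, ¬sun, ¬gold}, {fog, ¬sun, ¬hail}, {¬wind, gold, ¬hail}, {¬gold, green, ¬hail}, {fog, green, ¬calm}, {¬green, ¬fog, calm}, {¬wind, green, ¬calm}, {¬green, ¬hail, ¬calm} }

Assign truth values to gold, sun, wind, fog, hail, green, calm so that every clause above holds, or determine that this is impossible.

UNSATISFIABLE

Suppose calm = False.
Suppose fog = True.
The clause (¬hail) is unit, so hail = False.
The clause (wind) is unit, so wind = True.
The clause (¬sun) is unit, so sun = False.
The clause (green) is unit, so green = True.
That conflicts with the unit clause (¬green).
Undo fog and try fog = False.
The clause (¬green) is unit, so green = False.
The clause (¬sun) is unit, so sun = False.
The clause (¬wind) is unit, so wind = False.
The clause (gold) is unit, so gold = True.
The clause (¬hail) is unit, so hail = False.
That conflicts with the unit clause (hail).
Neither fog = True nor fog = False works.
Undo calm and try calm = True.
Suppose sun = True.
Suppose gold = False.
The clause (hail) is unit, so hail = True.
The clause (¬fog) is unit, so fog = False.
That conflicts with the unit clause (fog).
Undo gold and try gold = True.
The clause (¬hail) is unit, so hail = False.
That conflicts with the unit clause (hail).
Neither gold = True nor gold = False works.
Undo sun and try sun = False.
The clause (¬gold) is unit, so gold = False.
That conflicts with the unit clause (gold).
Neither sun = True nor sun = False works.
Neither calm = True nor calm = False works.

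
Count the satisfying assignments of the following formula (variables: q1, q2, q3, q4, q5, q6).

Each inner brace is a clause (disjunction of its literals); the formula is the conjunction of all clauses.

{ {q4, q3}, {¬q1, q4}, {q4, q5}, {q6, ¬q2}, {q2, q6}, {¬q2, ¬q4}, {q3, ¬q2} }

10

There are 2^6 = 64 truth assignments over (q1, q2, q3, q4, q5, q6).
Split on q4. With q4 = True, the clauses containing q4 are satisfied and ¬q4 drops from the rest; 8 of the 2^5 = 32 assignments to the other variables satisfy what remains.
With q4 = False, by the same count on the reduced clause set, 2 assignments work.
(One model: q1=F, q2=F, q3=F, q4=T, q5=F, q6=T.)
Total: 8 + 2 = 10.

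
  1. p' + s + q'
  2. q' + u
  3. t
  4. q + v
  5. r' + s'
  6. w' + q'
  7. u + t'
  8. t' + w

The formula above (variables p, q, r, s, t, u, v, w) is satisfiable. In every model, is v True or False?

Suppose v = 0.
(t) alone gives t = 1.
(q) alone gives q = 1.
(u) alone gives u = 1.
(w') alone gives w = 0.
That conflicts with the unit clause (w).
So every satisfying assignment has v = True.

True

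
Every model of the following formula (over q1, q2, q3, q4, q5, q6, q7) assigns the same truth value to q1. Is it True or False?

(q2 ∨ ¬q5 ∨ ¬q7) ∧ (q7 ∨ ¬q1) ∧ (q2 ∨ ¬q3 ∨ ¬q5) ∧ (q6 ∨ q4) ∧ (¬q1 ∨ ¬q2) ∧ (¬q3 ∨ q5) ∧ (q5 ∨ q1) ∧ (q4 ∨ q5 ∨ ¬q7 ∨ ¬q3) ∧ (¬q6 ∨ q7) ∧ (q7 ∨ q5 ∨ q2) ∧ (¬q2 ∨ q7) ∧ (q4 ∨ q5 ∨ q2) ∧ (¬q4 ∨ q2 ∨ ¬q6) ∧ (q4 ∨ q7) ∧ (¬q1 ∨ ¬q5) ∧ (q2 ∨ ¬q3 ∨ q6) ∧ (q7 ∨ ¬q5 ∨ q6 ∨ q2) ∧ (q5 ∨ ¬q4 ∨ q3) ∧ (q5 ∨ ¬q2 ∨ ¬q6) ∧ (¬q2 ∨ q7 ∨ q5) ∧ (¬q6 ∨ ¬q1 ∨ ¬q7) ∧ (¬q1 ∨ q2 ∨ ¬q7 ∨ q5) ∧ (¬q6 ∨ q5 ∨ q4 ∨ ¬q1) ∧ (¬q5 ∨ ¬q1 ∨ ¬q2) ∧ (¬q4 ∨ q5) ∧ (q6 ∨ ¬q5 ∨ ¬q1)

False

Suppose q1 = True.
(q7) alone gives q7 = True.
(¬q2) alone gives q2 = False.
(¬q5) alone gives q5 = False.
That conflicts with the unit clause (q5).
So every satisfying assignment has q1 = False.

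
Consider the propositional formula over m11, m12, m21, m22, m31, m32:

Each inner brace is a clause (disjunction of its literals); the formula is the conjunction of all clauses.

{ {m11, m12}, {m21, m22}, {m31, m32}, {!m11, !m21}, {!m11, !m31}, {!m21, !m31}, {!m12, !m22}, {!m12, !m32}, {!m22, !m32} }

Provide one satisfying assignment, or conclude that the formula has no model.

UNSATISFIABLE

Suppose m11 = true.
From the singleton clause (!m21), m21 = false.
From the singleton clause (m22), m22 = true.
From the singleton clause (!m31), m31 = false.
From the singleton clause (m32), m32 = true.
But (!m32) is also a unit clause — contradiction.
Backtrack on m11: now try m11 = false.
From the singleton clause (m12), m12 = true.
From the singleton clause (!m22), m22 = false.
From the singleton clause (m21), m21 = true.
From the singleton clause (!m31), m31 = false.
From the singleton clause (m32), m32 = true.
But (!m32) is also a unit clause — contradiction.
Either choice for m11 ends in contradiction.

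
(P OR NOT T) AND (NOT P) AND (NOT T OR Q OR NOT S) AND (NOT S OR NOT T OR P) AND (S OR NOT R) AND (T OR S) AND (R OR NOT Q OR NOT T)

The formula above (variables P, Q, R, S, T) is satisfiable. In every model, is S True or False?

Suppose S = false.
From the singleton clause (NOT P), P = false.
From the singleton clause (NOT T), T = false.
But (T) is also a unit clause — contradiction.
So every satisfying assignment has S = True.

True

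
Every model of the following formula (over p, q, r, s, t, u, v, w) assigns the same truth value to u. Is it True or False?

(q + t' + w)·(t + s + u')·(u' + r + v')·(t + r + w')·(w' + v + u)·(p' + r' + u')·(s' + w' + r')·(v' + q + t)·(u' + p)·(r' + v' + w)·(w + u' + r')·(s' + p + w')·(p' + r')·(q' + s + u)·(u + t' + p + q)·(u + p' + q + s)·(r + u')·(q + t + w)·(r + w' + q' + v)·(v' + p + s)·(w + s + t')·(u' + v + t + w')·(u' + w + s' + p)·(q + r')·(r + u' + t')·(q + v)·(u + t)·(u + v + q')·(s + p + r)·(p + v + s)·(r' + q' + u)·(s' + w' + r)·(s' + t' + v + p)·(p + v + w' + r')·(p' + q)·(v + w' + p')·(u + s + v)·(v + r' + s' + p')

False

Suppose u = 1.
(p) alone gives p = 1.
(r') alone gives r = 0.
That conflicts with the unit clause (r).
So every satisfying assignment has u = False.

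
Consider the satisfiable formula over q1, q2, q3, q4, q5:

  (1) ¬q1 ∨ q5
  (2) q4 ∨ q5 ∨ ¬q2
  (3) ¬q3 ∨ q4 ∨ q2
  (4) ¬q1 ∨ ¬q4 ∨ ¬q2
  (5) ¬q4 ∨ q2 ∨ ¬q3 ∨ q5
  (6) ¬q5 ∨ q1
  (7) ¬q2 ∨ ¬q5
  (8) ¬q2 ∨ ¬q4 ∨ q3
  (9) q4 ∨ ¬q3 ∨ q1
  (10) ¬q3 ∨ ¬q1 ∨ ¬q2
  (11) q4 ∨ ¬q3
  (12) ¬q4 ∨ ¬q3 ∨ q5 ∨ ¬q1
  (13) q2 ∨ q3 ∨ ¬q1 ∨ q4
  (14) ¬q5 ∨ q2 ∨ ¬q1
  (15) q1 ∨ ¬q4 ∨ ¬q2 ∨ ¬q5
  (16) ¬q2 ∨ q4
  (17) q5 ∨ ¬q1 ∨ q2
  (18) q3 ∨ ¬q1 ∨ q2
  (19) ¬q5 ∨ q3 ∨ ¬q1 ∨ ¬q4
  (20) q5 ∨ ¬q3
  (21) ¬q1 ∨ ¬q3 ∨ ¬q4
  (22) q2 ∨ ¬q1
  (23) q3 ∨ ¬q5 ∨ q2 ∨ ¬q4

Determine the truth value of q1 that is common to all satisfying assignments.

False

Suppose q1 = True.
From the singleton clause (q5), q5 = True.
From the singleton clause (¬q2), q2 = False.
Now (q2) is unsatisfied and unit — conflict.
So every satisfying assignment has q1 = False.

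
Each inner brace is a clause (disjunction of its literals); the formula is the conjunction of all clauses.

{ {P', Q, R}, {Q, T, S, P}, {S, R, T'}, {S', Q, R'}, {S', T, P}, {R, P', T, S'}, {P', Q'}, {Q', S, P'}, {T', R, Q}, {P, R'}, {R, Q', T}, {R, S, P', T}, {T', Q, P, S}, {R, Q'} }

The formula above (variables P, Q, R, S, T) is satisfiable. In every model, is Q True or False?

False

Suppose Q = 1.
From the singleton clause (P'), P = 0.
From the singleton clause (R'), R = 0.
That conflicts with the unit clause (R).
So every satisfying assignment has Q = False.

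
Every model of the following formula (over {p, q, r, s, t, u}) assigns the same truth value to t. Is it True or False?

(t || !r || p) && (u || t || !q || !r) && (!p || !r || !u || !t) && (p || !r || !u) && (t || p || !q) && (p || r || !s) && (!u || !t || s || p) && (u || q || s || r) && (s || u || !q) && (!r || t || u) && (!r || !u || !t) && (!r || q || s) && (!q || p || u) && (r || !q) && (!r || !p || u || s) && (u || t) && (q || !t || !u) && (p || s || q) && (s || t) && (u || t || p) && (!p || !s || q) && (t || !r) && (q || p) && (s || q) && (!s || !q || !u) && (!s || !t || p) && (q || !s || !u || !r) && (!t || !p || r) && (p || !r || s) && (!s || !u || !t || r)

Suppose t = false.
From the singleton clause (u), u = true.
From the singleton clause (s), s = true.
From the singleton clause (!r), r = false.
From the singleton clause (p), p = true.
From the singleton clause (!q), q = false.
Now (q) is unsatisfied and unit — conflict.
So every satisfying assignment has t = True.

True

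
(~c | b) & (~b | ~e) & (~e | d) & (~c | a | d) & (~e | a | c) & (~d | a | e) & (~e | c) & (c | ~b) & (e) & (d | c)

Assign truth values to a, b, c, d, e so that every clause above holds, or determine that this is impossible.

(e) alone gives e = 1.
(~b) alone gives b = 0.
(~c) alone gives c = 0.
Now (c) is unsatisfied and unit — conflict.

UNSATISFIABLE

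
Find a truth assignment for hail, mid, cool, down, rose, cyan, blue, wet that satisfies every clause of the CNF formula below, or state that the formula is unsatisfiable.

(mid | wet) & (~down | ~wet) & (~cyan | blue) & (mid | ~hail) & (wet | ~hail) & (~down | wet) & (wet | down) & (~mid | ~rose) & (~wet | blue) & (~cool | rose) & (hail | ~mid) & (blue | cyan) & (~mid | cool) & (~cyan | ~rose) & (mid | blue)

hail: 0; mid: 0; cool: 1; down: 0; rose: 1; cyan: 0; blue: 1; wet: 1

Branch on mid: set mid = 0.
From the singleton clause (wet), wet = 1.
From the singleton clause (~down), down = 0.
From the singleton clause (~hail), hail = 0.
From the singleton clause (blue), blue = 1.
Branch on cool: set cool = 1.
From the singleton clause (rose), rose = 1.
From the singleton clause (~cyan), cyan = 0.
Every clause now holds.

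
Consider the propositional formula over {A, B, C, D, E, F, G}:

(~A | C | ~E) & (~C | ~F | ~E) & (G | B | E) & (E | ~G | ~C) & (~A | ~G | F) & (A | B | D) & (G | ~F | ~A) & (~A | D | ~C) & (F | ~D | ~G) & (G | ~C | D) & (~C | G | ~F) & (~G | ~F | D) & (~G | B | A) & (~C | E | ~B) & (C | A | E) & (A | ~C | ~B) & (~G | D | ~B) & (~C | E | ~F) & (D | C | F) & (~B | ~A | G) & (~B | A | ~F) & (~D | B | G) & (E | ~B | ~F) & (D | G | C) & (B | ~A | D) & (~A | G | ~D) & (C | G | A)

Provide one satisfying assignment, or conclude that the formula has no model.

Try A = 1.
Try C = 0.
From the singleton clause (~E), E = 0.
Try G = 1.
From the singleton clause (F), F = 1.
From the singleton clause (D), D = 1.
From the singleton clause (~B), B = 0.
This assignment satisfies each clause.

A: 1; B: 0; C: 0; D: 1; E: 0; F: 1; G: 1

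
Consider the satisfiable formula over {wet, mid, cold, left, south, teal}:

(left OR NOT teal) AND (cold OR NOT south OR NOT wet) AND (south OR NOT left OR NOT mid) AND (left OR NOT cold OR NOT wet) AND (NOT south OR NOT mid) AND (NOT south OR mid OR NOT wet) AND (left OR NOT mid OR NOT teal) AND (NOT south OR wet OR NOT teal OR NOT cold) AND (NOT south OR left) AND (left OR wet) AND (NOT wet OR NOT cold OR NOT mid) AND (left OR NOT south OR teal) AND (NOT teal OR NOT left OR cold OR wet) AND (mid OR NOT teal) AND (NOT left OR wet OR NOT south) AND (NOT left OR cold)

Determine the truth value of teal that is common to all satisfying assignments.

Suppose teal = true.
Unit clause (left) forces left = true.
Unit clause (mid) forces mid = true.
Unit clause (south) forces south = true.
But (NOT south) is also a unit clause — contradiction.
So every satisfying assignment has teal = False.

False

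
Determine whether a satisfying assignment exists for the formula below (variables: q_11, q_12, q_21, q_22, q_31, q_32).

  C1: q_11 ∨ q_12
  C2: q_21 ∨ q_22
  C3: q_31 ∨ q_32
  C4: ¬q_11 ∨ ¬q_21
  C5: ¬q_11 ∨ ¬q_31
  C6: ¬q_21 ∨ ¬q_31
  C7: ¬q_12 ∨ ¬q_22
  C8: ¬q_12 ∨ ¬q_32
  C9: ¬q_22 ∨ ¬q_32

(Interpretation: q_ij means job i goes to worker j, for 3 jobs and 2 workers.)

No, unsatisfiable

Case q_11 = True:
From the singleton clause (¬q_21), q_21 = False.
From the singleton clause (q_22), q_22 = True.
From the singleton clause (¬q_31), q_31 = False.
From the singleton clause (q_32), q_32 = True.
But (¬q_32) is also a unit clause — contradiction.
So q_11 must be the other value — set q_11 = False.
From the singleton clause (q_12), q_12 = True.
From the singleton clause (¬q_22), q_22 = False.
From the singleton clause (q_21), q_21 = True.
From the singleton clause (¬q_31), q_31 = False.
From the singleton clause (q_32), q_32 = True.
But (¬q_32) is also a unit clause — contradiction.
Neither q_11 = True nor q_11 = False works.
No assignment satisfies every clause.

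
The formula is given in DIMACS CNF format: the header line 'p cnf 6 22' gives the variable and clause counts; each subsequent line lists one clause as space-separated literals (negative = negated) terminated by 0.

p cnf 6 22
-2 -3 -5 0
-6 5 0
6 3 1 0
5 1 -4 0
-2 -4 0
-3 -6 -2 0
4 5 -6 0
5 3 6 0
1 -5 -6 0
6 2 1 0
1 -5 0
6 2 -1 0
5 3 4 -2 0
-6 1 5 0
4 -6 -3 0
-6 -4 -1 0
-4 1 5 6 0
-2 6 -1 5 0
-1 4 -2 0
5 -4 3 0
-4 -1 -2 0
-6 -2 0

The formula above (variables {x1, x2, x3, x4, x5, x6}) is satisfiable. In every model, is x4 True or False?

Suppose x4 = True.
From the singleton clause (¬x2), x2 = False.
Case x6 = False:
From the singleton clause (x1), x1 = True.
Now (¬x1) is unsatisfied and unit — conflict.
Backtrack on x6: now try x6 = True.
From the singleton clause (x5), x5 = True.
From the singleton clause (x1), x1 = True.
Now (¬x1) is unsatisfied and unit — conflict.
Either choice for x6 ends in contradiction.
So every satisfying assignment has x4 = False.

False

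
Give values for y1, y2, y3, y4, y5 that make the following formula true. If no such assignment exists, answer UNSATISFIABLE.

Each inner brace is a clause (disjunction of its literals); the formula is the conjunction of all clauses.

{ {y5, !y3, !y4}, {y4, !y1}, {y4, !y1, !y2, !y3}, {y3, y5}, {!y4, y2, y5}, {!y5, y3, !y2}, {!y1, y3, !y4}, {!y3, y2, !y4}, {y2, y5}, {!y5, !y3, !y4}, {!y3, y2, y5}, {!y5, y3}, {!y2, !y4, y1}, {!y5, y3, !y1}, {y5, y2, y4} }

Case y4 = false:
Unit clause (!y1) forces y1 = false.
Case y3 = true:
Case y2 = true:
No clause remains; y5 is free.

y1 ↦ false; y2 ↦ true; y3 ↦ true; y4 ↦ false; y5 ↦ true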